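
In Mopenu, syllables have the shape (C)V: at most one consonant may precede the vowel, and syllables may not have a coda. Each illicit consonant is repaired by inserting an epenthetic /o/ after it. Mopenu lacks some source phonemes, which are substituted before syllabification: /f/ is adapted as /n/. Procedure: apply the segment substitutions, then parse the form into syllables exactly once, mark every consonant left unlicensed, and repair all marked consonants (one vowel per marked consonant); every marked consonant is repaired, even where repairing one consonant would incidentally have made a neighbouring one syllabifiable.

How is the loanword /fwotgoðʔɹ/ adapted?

Substitution: /f/ → /n/, giving /nwotgoðʔɹ/.
Under (C)V, the unsyllabifiable consonants are /n/, /t/, /ð/, /ʔ/, /ɹ/ (no codas are permitted; onsets are limited to one consonant).
Inserting the epenthetic vowel yields /n/ → /no/, /t/ → /to/, /ð/ → /ðo/, /ʔ/ → /ʔo/, /ɹ/ → /ɹo/.

nowotogoðoʔoɹo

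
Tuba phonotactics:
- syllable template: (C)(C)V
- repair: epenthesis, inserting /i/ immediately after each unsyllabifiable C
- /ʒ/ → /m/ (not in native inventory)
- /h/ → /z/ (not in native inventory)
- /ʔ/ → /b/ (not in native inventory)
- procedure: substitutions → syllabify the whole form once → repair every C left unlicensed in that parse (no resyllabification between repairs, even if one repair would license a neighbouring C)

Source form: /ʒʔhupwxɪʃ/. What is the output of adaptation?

Substitution: /ʒ/ → /m/, /ʔ/ → /b/, /h/ → /z/, giving /mbzupwxɪʃ/.
Under (C)(C)V, the unsyllabifiable consonants are /m/, /p/, /ʃ/ (no codas are permitted; onsets may contain at most 2 consonants).
Each unlicensed consonant becomes the onset of a new syllable: /m/ → /mi/, /p/ → /pi/, /ʃ/ → /ʃi/.

mibzupiwxɪʃi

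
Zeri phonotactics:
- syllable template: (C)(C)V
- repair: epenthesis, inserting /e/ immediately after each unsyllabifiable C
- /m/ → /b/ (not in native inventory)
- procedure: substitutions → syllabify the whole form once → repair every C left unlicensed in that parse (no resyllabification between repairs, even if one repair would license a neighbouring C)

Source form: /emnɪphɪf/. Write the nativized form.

Substitution: /m/ → /b/, giving /ebnɪphɪf/.
Syllabifying with onset maximization leaves /f/ stranded (no codas are permitted; onsets may contain at most 2 consonants).
Epenthesis after each stranded consonant: /f/ → /fe/.

ebnɪphɪfe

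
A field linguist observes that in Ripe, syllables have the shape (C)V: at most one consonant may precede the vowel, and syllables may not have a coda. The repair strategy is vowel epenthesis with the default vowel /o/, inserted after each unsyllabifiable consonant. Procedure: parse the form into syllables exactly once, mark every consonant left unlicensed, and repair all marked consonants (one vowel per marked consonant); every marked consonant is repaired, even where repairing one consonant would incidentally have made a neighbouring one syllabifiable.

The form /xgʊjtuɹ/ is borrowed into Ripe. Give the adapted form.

The consonants /x/, /j/, /ɹ/ cannot be parsed into a legal (C)V syllable (no codas are permitted; onsets are limited to one consonant).
Epenthesis after each stranded consonant: /x/ → /xo/, /j/ → /jo/, /ɹ/ → /ɹo/.

xogʊjotuɹo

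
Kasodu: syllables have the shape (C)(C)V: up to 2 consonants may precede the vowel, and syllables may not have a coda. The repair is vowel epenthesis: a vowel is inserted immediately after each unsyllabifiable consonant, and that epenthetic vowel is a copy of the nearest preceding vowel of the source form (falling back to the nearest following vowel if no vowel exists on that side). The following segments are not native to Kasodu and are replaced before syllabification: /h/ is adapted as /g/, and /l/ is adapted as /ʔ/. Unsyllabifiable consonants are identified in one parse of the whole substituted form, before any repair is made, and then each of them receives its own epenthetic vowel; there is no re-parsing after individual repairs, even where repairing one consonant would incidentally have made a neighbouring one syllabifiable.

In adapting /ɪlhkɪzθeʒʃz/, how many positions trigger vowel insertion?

4

After substitution the input is /ɪʔgkɪzθeʒʃz/.
The unsyllabifiable consonants are /ʔ/, /ʒ/, /ʃ/, /z/; each receives one epenthetic vowel.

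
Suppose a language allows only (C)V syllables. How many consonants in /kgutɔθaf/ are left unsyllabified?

Syllabifying with onset maximization leaves /k/, /f/ stranded (no codas are permitted; onsets are limited to one consonant).

2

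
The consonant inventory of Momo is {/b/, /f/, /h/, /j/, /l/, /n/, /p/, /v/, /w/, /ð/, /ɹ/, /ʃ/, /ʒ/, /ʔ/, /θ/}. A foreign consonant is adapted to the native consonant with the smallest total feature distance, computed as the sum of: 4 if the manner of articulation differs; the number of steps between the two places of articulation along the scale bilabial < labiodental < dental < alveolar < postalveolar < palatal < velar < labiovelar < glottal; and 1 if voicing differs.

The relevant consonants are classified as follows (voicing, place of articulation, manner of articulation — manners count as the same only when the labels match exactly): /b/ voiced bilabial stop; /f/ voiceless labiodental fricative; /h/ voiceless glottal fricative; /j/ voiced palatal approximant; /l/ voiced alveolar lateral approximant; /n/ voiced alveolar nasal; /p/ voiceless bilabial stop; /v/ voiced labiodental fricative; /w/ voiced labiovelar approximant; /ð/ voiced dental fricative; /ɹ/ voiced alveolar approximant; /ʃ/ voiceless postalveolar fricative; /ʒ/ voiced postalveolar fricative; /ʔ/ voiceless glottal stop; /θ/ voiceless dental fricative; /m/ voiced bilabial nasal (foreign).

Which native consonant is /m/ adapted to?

n

/n/ is closest: same manner (nasal), place distance 3 (bilabial→alveolar), same voicing; total 3. Next closest is /b/ at distance 4.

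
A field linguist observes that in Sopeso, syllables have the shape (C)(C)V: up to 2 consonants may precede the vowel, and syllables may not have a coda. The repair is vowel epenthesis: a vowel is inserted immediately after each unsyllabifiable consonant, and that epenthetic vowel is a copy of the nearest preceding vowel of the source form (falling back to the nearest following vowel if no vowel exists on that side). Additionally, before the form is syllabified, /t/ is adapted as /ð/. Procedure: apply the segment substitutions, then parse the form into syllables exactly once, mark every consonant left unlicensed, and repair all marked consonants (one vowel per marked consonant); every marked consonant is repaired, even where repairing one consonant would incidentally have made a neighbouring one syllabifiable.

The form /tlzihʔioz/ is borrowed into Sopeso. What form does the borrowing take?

Substitution: /t/ → /ð/, giving /ðlzihʔioz/.
Syllabifying with onset maximization leaves /ð/, /z/ stranded (no codas are permitted; onsets may contain at most 2 consonants).
Each unlicensed consonant becomes the onset of a new syllable: /ð/ → /ði/, /z/ → /zo/.

ðilzihʔiozo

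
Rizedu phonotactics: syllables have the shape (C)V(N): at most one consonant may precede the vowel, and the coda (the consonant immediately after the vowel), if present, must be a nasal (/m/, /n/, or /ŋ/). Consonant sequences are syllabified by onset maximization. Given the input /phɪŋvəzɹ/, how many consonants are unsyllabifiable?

3

The consonants /p/, /z/, /ɹ/ cannot be parsed into a legal (C)V(N) syllable (only a nasal (/m/, /n/, or /ŋ/) is licensed in coda position; onsets are limited to one consonant).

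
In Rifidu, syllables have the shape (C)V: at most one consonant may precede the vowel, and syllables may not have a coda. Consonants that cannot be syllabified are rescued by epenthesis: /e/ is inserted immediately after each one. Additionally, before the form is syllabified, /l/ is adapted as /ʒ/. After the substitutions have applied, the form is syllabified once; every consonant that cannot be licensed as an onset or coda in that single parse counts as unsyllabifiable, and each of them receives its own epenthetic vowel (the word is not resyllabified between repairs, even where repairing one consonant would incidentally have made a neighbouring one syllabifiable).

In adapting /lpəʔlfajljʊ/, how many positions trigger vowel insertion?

5

After substitution the input is /ʒpəʔʒfajʒjʊ/.
The unsyllabifiable consonants are /ʒ/, /ʔ/, /ʒ/, /j/, /ʒ/; each receives one epenthetic vowel.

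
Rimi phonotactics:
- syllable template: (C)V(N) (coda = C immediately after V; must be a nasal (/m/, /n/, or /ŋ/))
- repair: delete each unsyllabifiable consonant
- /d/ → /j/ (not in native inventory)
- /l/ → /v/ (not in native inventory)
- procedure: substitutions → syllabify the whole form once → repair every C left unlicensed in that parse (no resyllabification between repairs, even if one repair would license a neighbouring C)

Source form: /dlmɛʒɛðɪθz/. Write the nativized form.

mɛʒɛðɪ

Substitution: /d/ → /j/, /l/ → /v/, giving /jvmɛʒɛðɪθz/.
Syllabifying with onset maximization leaves /j/, /v/, /θ/, /z/ stranded (only a nasal (/m/, /n/, or /ŋ/) is licensed in coda position; onsets are limited to one consonant).
Deletion applies to /j/, /v/, /θ/, /z/.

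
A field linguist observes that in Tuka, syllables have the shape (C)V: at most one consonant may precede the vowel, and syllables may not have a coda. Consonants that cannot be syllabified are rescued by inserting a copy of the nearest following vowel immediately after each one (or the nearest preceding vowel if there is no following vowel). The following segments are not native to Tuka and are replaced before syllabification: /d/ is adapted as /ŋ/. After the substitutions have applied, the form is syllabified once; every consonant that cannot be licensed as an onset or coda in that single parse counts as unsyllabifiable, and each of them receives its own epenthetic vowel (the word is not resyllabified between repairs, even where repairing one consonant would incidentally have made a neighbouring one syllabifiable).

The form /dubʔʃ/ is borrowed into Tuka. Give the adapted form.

ŋubuʔuʃu

Substitution: /d/ → /ŋ/, giving /ŋubʔʃ/.
Under (C)V, the unsyllabifiable consonants are /b/, /ʔ/, /ʃ/ (no codas are permitted; onsets are limited to one consonant).
Epenthesis after each stranded consonant: /b/ → /bu/, /ʔ/ → /ʔu/, /ʃ/ → /ʃu/.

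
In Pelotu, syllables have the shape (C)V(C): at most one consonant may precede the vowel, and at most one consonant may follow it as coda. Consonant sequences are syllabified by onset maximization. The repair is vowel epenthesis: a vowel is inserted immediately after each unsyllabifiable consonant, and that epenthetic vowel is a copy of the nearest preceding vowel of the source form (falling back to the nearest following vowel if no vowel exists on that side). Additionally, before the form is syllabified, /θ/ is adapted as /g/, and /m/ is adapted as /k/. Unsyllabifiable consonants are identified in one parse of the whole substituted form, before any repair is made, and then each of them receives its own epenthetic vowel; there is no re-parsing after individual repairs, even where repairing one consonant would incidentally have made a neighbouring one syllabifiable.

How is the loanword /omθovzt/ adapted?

okgovzoto

Substitution: /m/ → /k/, /θ/ → /g/, giving /okgovzt/.
Under (C)V(C), the unsyllabifiable consonants are /z/, /t/ (at most one coda consonant is licensed; onsets are limited to one consonant).
Epenthesis after each stranded consonant: /z/ → /zo/, /t/ → /to/.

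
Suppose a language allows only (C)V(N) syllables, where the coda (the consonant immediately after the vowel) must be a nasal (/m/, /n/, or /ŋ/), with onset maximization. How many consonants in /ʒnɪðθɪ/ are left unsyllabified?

Under (C)V(N), the unsyllabifiable consonants are /ʒ/, /ð/ (only a nasal (/m/, /n/, or /ŋ/) is licensed in coda position; onsets are limited to one consonant).

2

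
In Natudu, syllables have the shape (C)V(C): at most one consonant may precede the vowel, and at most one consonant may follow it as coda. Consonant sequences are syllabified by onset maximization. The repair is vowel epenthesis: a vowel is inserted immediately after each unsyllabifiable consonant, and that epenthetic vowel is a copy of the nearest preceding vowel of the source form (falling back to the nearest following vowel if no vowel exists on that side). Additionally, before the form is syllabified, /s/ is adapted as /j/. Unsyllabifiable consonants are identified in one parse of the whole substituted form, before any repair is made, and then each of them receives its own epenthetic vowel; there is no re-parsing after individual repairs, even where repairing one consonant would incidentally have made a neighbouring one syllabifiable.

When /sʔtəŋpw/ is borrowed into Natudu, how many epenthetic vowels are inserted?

4

After substitution the input is /jʔtəŋpw/.
The unsyllabifiable consonants are /j/, /ʔ/, /p/, /w/; each receives one epenthetic vowel.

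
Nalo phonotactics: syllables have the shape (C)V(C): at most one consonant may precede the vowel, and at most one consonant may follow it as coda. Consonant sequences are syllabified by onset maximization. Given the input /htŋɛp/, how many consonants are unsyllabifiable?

Syllabifying with onset maximization leaves /h/, /t/ stranded (at most one coda consonant is licensed; onsets are limited to one consonant).

2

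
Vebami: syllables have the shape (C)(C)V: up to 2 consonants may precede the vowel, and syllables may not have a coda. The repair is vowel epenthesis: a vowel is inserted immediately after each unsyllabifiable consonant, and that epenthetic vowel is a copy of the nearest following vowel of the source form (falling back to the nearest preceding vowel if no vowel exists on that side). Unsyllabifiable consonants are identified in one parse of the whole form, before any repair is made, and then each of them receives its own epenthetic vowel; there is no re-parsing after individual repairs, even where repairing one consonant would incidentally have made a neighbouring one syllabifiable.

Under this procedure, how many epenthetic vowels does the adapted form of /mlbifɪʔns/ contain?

The unsyllabifiable consonants are /m/, /ʔ/, /n/, /s/; each receives one epenthetic vowel.

4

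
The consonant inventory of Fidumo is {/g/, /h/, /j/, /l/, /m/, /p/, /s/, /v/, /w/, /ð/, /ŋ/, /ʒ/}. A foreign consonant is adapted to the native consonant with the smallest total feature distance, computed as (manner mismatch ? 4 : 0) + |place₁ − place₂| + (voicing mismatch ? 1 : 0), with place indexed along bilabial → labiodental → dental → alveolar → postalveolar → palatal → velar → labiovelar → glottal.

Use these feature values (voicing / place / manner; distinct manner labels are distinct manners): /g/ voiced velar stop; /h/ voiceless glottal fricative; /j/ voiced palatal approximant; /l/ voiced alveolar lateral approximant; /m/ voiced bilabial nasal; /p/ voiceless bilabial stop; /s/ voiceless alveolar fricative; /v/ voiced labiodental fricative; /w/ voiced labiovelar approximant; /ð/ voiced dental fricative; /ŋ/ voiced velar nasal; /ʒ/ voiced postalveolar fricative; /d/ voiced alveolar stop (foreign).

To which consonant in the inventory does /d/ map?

g

/g/ is closest: same manner (stop), place distance 3 (alveolar→velar), same voicing; total 3. Next closest is /l/ at distance 4.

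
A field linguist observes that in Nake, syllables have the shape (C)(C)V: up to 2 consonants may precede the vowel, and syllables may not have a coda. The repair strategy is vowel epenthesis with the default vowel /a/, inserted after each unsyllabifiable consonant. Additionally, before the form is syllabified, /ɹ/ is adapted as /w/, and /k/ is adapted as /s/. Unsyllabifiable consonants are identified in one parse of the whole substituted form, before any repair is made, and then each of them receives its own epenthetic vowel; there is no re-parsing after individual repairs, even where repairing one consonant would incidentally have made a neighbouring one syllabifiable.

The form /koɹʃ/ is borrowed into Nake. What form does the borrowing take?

sowaʃa

Substitution: /k/ → /s/, /ɹ/ → /w/, giving /sowʃ/.
The consonants /w/, /ʃ/ cannot be parsed into a legal (C)(C)V syllable (no codas are permitted; onsets may contain at most 2 consonants).
Each unlicensed consonant becomes the onset of a new syllable: /w/ → /wa/, /ʃ/ → /ʃa/.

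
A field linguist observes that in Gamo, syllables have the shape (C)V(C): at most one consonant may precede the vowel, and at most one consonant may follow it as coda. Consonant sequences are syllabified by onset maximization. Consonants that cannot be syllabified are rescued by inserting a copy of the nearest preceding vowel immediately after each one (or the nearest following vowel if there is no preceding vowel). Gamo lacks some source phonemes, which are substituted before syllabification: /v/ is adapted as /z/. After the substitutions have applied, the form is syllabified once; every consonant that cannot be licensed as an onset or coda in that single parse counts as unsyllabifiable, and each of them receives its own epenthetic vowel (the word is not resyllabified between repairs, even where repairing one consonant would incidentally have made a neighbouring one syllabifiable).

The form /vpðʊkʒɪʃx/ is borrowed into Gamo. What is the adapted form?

Substitution: /v/ → /z/, giving /zpðʊkʒɪʃx/.
Syllabifying with onset maximization leaves /z/, /p/, /x/ stranded (at most one coda consonant is licensed; onsets are limited to one consonant).
Epenthesis after each stranded consonant: /z/ → /zʊ/, /p/ → /pʊ/, /x/ → /xɪ/.

zʊpʊðʊkʒɪʃxɪ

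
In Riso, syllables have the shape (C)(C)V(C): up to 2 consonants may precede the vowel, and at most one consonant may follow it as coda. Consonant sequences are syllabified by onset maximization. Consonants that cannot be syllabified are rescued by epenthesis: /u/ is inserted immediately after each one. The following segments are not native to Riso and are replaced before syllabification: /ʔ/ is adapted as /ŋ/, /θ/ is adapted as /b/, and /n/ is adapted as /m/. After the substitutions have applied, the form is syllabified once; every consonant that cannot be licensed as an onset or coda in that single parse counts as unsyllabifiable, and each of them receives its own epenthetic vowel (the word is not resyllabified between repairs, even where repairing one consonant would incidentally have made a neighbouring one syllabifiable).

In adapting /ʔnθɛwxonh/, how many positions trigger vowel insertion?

After substitution the input is /ŋmbɛwxomh/.
The unsyllabifiable consonants are /ŋ/, /h/; each receives one epenthetic vowel.

2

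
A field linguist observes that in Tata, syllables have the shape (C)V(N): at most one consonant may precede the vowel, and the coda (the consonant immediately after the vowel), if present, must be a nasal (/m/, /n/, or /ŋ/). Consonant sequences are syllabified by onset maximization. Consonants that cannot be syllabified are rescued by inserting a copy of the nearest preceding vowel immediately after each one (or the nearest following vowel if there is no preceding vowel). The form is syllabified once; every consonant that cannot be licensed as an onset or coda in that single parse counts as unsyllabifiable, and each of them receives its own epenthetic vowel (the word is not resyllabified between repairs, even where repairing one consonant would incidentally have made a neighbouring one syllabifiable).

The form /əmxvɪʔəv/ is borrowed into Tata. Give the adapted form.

The consonants /x/, /v/ cannot be parsed into a legal (C)V(N) syllable (only a nasal (/m/, /n/, or /ŋ/) is licensed in coda position; onsets are limited to one consonant).
Each unlicensed consonant becomes the onset of a new syllable: /x/ → /xə/, /v/ → /və/.

əmxəvɪʔəvə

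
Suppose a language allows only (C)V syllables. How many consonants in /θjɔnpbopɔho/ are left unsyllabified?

3

The consonants /θ/, /n/, /p/ cannot be parsed into a legal (C)V syllable (no codas are permitted; onsets are limited to one consonant).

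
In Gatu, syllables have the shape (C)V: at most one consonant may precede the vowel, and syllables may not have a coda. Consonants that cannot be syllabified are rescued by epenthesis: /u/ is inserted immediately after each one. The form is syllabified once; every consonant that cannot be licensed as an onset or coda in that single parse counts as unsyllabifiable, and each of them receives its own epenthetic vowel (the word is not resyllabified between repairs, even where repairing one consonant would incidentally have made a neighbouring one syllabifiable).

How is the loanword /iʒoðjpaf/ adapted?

iʒoðujupafu

Under (C)V, the unsyllabifiable consonants are /ð/, /j/, /f/ (no codas are permitted; onsets are limited to one consonant).
Each unlicensed consonant becomes the onset of a new syllable: /ð/ → /ðu/, /j/ → /ju/, /f/ → /fu/.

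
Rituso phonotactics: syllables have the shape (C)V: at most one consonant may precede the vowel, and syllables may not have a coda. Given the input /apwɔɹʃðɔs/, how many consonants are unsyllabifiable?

Under (C)V, the unsyllabifiable consonants are /p/, /ɹ/, /ʃ/, /s/ (no codas are permitted; onsets are limited to one consonant).

4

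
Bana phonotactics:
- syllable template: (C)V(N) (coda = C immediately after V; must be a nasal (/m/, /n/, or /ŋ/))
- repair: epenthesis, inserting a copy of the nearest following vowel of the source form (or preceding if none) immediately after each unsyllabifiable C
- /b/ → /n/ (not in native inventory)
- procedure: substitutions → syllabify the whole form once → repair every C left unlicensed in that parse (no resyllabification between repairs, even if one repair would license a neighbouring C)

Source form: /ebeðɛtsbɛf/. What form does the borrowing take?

eneðɛtɛsɛnɛfɛ

Substitution: /b/ → /n/, giving /eneðɛtsnɛf/.
The consonants /t/, /s/, /f/ cannot be parsed into a legal (C)V(N) syllable (only a nasal (/m/, /n/, or /ŋ/) is licensed in coda position; onsets are limited to one consonant).
Epenthesis after each stranded consonant: /t/ → /tɛ/, /s/ → /sɛ/, /f/ → /fɛ/.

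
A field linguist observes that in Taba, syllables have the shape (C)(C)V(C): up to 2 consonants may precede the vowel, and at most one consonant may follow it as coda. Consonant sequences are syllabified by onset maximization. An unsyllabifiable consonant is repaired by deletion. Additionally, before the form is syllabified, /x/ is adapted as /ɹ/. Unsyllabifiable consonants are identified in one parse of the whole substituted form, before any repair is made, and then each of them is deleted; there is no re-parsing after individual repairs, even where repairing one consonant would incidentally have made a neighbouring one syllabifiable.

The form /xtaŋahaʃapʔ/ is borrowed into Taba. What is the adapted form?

ɹtaŋahaʃap

Substitution: /x/ → /ɹ/, giving /ɹtaŋahaʃapʔ/.
Under (C)(C)V(C), the unsyllabifiable consonants are /ʔ/ (at most one coda consonant is licensed; onsets may contain at most 2 consonants).
Deletion applies to /ʔ/.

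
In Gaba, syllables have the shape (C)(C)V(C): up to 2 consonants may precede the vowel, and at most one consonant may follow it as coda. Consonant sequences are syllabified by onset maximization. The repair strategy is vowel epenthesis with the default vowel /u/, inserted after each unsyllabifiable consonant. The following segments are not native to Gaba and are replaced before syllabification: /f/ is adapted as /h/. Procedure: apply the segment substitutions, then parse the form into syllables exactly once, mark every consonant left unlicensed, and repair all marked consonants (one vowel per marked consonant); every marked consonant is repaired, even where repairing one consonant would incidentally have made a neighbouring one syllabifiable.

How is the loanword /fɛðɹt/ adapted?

Substitution: /f/ → /h/, giving /hɛðɹt/.
The consonants /ɹ/, /t/ cannot be parsed into a legal (C)(C)V(C) syllable (at most one coda consonant is licensed; onsets may contain at most 2 consonants).
Inserting the epenthetic vowel yields /ɹ/ → /ɹu/, /t/ → /tu/.

hɛðɹutu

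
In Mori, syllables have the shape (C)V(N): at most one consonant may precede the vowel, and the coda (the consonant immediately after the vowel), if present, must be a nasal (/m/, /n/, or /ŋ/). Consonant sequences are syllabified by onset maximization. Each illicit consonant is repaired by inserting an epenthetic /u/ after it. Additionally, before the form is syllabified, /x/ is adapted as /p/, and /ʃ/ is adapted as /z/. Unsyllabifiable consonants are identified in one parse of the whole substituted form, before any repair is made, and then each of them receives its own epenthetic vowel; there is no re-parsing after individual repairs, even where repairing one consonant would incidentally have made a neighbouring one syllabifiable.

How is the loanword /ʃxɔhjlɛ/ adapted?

Substitution: /ʃ/ → /z/, /x/ → /p/, giving /zpɔhjlɛ/.
The consonants /z/, /h/, /j/ cannot be parsed into a legal (C)V(N) syllable (only a nasal (/m/, /n/, or /ŋ/) is licensed in coda position; onsets are limited to one consonant).
Inserting the epenthetic vowel yields /z/ → /zu/, /h/ → /hu/, /j/ → /ju/.

zupɔhujulɛ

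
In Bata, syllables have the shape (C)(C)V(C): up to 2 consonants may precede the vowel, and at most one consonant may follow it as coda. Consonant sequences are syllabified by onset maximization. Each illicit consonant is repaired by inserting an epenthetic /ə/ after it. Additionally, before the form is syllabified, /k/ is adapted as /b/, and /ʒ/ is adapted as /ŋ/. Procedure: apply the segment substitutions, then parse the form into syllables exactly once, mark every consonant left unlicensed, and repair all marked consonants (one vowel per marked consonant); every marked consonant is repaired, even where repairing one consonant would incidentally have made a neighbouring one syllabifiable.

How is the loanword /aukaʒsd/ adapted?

aubaŋsədə

Substitution: /k/ → /b/, /ʒ/ → /ŋ/, giving /aubaŋsd/.
The consonants /s/, /d/ cannot be parsed into a legal (C)(C)V(C) syllable (at most one coda consonant is licensed; onsets may contain at most 2 consonants).
Epenthesis after each stranded consonant: /s/ → /sə/, /d/ → /də/.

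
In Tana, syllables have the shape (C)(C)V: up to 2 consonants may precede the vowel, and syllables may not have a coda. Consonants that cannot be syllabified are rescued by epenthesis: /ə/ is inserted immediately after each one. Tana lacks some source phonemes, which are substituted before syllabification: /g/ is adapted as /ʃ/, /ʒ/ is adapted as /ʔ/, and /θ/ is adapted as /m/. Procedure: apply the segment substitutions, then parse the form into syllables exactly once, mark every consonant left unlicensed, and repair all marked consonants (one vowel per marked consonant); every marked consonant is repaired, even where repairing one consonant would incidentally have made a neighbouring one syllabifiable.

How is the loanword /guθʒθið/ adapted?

ʃuməʔmiðə

Substitution: /g/ → /ʃ/, /θ/ → /m/, /ʒ/ → /ʔ/, giving /ʃumʔmið/.
Under (C)(C)V, the unsyllabifiable consonants are /m/, /ð/ (no codas are permitted; onsets may contain at most 2 consonants).
Inserting the epenthetic vowel yields /m/ → /mə/, /ð/ → /ðə/.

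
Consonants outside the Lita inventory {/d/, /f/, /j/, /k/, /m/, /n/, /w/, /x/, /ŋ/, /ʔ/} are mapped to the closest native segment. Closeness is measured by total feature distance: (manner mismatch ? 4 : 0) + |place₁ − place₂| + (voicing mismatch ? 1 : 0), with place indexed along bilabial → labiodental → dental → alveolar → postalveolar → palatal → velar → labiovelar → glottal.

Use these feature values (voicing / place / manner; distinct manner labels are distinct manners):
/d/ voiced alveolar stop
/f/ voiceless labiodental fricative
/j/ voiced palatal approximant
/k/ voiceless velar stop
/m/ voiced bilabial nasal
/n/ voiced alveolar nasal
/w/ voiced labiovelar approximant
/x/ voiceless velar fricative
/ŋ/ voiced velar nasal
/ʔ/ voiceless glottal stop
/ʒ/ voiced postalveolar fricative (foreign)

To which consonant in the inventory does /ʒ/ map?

x

/x/ is closest: same manner (fricative), place distance 2 (postalveolar→velar), voicing differs (+1); total 3. Next closest is /f/ at distance 4.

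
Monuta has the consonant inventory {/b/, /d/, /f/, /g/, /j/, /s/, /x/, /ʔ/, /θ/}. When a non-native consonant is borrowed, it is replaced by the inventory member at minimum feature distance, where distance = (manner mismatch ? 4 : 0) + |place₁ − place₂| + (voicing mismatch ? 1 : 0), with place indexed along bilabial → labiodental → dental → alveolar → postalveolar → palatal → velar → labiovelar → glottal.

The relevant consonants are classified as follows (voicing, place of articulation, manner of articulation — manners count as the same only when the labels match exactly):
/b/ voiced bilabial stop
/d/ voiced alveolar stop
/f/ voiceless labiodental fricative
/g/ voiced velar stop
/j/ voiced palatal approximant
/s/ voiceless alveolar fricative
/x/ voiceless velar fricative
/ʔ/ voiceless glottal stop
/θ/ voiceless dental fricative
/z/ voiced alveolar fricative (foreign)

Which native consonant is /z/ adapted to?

s

/s/ is closest: same manner (fricative), place distance 0 (alveolar→alveolar), voicing differs (+1); total 1. Next closest is /θ/ at distance 2.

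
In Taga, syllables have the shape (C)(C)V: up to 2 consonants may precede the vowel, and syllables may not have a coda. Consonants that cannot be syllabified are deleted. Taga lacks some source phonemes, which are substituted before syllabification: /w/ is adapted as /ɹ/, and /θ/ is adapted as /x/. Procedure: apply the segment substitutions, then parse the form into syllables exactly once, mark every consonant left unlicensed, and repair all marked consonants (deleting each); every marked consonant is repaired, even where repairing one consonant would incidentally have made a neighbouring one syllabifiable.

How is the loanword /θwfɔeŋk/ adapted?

Substitution: /θ/ → /x/, /w/ → /ɹ/, giving /xɹfɔeŋk/.
Under (C)(C)V, the unsyllabifiable consonants are /x/, /ŋ/, /k/ (no codas are permitted; onsets may contain at most 2 consonants).
Each unlicensed consonant is deleted: /x/, /ŋ/, /k/.

ɹfɔe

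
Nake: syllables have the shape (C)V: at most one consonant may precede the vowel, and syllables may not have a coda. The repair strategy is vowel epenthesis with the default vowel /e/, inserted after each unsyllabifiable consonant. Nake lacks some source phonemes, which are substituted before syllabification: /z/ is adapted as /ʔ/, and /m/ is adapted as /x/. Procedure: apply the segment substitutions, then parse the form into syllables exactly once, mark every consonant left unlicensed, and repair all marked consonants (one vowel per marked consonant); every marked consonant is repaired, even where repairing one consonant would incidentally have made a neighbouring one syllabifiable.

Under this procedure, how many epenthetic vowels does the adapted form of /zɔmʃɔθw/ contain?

After substitution the input is /ʔɔxʃɔθw/.
The unsyllabifiable consonants are /x/, /θ/, /w/; each receives one epenthetic vowel.

3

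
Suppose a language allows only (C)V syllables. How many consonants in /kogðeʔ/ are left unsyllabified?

Syllabifying with onset maximization leaves /g/, /ʔ/ stranded (no codas are permitted; onsets are limited to one consonant).

2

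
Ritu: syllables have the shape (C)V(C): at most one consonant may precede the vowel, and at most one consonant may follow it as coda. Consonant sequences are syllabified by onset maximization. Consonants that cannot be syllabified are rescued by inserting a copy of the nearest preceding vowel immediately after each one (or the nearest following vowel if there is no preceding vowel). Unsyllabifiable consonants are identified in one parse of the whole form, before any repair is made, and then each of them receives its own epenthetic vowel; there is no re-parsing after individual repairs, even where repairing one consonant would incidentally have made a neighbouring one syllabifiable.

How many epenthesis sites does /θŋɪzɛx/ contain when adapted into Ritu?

The unsyllabifiable consonants are /θ/; each receives one epenthetic vowel.

1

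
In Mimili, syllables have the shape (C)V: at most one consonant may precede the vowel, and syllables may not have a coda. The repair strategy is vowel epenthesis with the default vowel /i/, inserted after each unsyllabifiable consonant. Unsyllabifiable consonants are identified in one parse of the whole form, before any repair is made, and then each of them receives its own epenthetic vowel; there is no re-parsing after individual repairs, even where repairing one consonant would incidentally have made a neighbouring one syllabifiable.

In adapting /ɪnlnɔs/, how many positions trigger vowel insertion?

3

The unsyllabifiable consonants are /n/, /l/, /s/; each receives one epenthetic vowel.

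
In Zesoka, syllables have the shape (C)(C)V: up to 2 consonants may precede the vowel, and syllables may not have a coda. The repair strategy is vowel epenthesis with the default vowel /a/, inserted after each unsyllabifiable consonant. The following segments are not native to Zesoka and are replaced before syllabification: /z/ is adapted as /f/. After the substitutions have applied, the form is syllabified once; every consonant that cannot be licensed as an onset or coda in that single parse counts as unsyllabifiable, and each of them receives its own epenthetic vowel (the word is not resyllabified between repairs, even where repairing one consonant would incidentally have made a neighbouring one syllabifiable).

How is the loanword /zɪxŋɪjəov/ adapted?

fɪxŋɪjəova

Substitution: /z/ → /f/, giving /fɪxŋɪjəov/.
Syllabifying with onset maximization leaves /v/ stranded (no codas are permitted; onsets may contain at most 2 consonants).
Each unlicensed consonant becomes the onset of a new syllable: /v/ → /va/.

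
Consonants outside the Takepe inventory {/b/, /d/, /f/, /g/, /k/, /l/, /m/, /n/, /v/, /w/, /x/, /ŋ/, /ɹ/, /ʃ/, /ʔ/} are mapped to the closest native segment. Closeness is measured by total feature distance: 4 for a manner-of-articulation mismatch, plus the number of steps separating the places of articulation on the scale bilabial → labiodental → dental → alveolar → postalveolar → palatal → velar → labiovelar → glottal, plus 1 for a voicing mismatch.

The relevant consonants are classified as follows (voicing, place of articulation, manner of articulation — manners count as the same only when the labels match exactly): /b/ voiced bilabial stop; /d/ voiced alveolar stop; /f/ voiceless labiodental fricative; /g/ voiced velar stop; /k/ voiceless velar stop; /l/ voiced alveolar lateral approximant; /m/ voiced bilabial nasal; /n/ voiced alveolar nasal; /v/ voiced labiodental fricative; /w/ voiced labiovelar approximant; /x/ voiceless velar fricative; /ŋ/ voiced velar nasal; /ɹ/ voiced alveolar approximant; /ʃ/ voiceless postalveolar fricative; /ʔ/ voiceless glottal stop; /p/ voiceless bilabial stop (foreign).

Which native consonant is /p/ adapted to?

/b/ is closest: same manner (stop), place distance 0 (bilabial→bilabial), voicing differs (+1); total 1. Next closest is /d/ at distance 4.

b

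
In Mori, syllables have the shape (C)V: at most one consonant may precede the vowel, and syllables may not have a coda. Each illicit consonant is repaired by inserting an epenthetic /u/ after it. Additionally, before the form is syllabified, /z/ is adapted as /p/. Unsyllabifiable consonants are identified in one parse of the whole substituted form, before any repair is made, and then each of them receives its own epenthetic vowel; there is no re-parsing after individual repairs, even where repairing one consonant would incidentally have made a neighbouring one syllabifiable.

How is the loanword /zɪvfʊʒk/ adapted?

Substitution: /z/ → /p/, giving /pɪvfʊʒk/.
Syllabifying with onset maximization leaves /v/, /ʒ/, /k/ stranded (no codas are permitted; onsets are limited to one consonant).
Epenthesis after each stranded consonant: /v/ → /vu/, /ʒ/ → /ʒu/, /k/ → /ku/.

pɪvufʊʒuku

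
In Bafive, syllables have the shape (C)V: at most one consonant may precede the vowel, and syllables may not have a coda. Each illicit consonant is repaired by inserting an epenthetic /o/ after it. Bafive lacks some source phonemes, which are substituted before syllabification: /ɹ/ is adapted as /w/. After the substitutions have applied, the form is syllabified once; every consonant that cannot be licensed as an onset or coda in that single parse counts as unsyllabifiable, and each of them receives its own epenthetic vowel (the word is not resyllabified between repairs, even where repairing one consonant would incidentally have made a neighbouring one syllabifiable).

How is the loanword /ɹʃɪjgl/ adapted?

Substitution: /ɹ/ → /w/, giving /wʃɪjgl/.
The consonants /w/, /j/, /g/, /l/ cannot be parsed into a legal (C)V syllable (no codas are permitted; onsets are limited to one consonant).
Inserting the epenthetic vowel yields /w/ → /wo/, /j/ → /jo/, /g/ → /go/, /l/ → /lo/.

woʃɪjogolo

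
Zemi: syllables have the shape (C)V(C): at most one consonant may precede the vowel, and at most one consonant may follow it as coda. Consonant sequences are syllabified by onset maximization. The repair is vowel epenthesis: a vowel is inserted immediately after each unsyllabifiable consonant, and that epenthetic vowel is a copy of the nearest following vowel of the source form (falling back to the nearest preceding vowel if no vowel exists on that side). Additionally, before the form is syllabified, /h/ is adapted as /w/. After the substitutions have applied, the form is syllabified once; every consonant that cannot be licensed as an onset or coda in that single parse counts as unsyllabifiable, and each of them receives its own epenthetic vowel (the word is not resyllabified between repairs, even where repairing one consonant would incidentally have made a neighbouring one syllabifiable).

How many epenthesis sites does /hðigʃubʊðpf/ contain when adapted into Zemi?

3

After substitution the input is /wðigʃubʊðpf/.
The unsyllabifiable consonants are /w/, /p/, /f/; each receives one epenthetic vowel.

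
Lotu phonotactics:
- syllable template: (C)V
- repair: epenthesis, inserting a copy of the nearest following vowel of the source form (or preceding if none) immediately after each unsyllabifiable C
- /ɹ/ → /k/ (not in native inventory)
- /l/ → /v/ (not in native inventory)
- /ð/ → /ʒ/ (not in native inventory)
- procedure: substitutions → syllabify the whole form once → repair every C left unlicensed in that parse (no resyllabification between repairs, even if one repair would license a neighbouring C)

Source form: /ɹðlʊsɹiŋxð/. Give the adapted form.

Substitution: /ɹ/ → /k/, /ð/ → /ʒ/, /l/ → /v/, giving /kʒvʊskiŋxʒ/.
Syllabifying with onset maximization leaves /k/, /ʒ/, /s/, /ŋ/, /x/, /ʒ/ stranded (no codas are permitted; onsets are limited to one consonant).
Epenthesis after each stranded consonant: /k/ → /kʊ/, /ʒ/ → /ʒʊ/, /s/ → /si/, /ŋ/ → /ŋi/, /x/ → /xi/, /ʒ/ → /ʒi/.

kʊʒʊvʊsikiŋixiʒi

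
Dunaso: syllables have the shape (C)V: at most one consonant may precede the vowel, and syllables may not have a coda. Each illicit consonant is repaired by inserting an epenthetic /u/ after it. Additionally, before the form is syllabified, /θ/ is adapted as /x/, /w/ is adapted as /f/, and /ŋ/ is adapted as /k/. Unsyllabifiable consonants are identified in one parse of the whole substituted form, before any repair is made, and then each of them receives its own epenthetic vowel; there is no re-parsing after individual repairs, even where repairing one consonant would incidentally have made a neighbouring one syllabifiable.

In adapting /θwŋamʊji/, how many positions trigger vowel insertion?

2

After substitution the input is /xfkamʊji/.
The unsyllabifiable consonants are /x/, /f/; each receives one epenthetic vowel.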